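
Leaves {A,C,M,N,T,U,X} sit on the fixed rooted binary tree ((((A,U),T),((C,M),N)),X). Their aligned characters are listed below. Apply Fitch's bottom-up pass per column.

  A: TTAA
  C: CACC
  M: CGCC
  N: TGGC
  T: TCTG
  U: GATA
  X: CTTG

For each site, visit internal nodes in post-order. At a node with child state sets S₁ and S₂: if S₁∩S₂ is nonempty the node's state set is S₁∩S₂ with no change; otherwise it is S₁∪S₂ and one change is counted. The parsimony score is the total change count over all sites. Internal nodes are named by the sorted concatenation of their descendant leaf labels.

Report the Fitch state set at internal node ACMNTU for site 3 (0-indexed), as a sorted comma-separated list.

[col 0] AU: children A:{T}, U:{G} ∪→ {G,T}; cost 1
[col 0] ATU: children AU:{G,T}, T:{T} ∩→ {T}; cost 0
[col 0] CM: children C:{C}, M:{C} ∩→ {C}; cost 0
[col 0] CMN: children CM:{C}, N:{T} ∪→ {C,T}; cost 1
[col 0] ACMNTU: children ATU:{T}, CMN:{C,T} ∩→ {T}; cost 0
[col 0] ACMNTUX: children ACMNTU:{T}, X:{C} ∪→ {C,T}; cost 1
[col 1] AU: children A:{T}, U:{A} ∪→ {A,T}; cost 1
[col 1] ATU: children AU:{A,T}, T:{C} ∪→ {A,C,T}; cost 1
[col 1] CM: children C:{A}, M:{G} ∪→ {A,G}; cost 1
[col 1] CMN: children CM:{A,G}, N:{G} ∩→ {G}; cost 0
[col 1] ACMNTU: children ATU:{A,C,T}, CMN:{G} ∪→ {A,C,G,T}; cost 1
[col 1] ACMNTUX: children ACMNTU:{A,C,G,T}, X:{T} ∩→ {T}; cost 0
[col 2] AU: children A:{A}, U:{T} ∪→ {A,T}; cost 1
[col 2] ATU: children AU:{A,T}, T:{T} ∩→ {T}; cost 0
[col 2] CM: children C:{C}, M:{C} ∩→ {C}; cost 0
[col 2] CMN: children CM:{C}, N:{G} ∪→ {C,G}; cost 1
[col 2] ACMNTU: children ATU:{T}, CMN:{C,G} ∪→ {C,G,T}; cost 1
[col 2] ACMNTUX: children ACMNTU:{C,G,T}, X:{T} ∩→ {T}; cost 0
[col 3] AU: children A:{A}, U:{A} ∩→ {A}; cost 0
[col 3] ATU: children AU:{A}, T:{G} ∪→ {A,G}; cost 1
[col 3] CM: children C:{C}, M:{C} ∩→ {C}; cost 0
[col 3] CMN: children CM:{C}, N:{C} ∩→ {C}; cost 0
[col 3] ACMNTU: children ATU:{A,G}, CMN:{C} ∪→ {A,C,G}; cost 1
[col 3] ACMNTUX: children ACMNTU:{A,C,G}, X:{G} ∩→ {G}; cost 0
per-site changes: [3, 4, 3, 2]; total = 12

A,C,G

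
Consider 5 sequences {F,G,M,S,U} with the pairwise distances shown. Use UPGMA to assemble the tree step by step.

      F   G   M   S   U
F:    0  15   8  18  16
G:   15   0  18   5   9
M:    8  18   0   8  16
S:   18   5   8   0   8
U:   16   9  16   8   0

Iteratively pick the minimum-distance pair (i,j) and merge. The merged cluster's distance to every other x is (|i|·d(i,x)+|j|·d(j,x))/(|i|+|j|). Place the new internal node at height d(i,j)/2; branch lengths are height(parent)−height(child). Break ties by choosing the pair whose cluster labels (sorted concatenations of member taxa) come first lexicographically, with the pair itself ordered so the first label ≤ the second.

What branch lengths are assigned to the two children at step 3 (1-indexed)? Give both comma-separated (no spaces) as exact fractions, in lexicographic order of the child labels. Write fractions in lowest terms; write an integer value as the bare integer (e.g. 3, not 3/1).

7/4,17/4

iteration 1: select G,S (d=5); attach at lengths (5/2, 5/2); label the merged cluster GS
  updated: d(F,GS)=33/2, d(GS,M)=13, d(GS,U)=17/2
iteration 2: select F,M (d=8); attach at lengths (4, 4); label the merged cluster FM
  updated: d(FM,GS)=59/4, d(FM,U)=16
iteration 3: select GS,U (d=17/2); attach at lengths (7/4, 17/4); label the merged cluster GSU
  updated: d(FM,GSU)=91/6
iteration 4: select FM,GSU (d=91/6); attach at lengths (43/12, 10/3); label the merged cluster FGMSU
final tree: ((F:4,M:4):43/12,((G:5/2,S:5/2):7/4,U:17/4):10/3)
total length: 311/12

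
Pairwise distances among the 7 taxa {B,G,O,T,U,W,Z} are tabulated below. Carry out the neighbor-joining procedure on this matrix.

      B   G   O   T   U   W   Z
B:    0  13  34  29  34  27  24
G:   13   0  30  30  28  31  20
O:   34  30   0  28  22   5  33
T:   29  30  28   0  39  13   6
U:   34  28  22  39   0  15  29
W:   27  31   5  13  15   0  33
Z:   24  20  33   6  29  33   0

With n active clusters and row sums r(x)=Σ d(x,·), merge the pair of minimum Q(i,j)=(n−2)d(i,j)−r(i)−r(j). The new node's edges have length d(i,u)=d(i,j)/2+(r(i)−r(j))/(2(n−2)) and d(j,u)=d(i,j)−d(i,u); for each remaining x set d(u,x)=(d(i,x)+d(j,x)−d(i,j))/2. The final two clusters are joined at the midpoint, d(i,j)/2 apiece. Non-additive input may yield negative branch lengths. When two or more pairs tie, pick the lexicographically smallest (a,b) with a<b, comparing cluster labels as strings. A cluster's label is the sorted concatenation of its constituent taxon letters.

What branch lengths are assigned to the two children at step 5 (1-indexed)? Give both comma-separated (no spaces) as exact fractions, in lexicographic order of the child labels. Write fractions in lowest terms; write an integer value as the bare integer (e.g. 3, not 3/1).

iteration 1: select T,Z (d=6, Q=-260); attach at lengths (3, 3); label the merged cluster TZ
  updated: d(B,TZ)=47/2, d(G,TZ)=22, d(O,TZ)=55/2, d(TZ,U)=31, d(TZ,W)=20
iteration 2: select B,G (d=13, Q=-407/2); attach at lengths (119/16, 89/16); label the merged cluster BG
  updated: d(BG,O)=51/2, d(BG,TZ)=65/4, d(BG,U)=49/2, d(BG,W)=45/2
iteration 3: select BG,TZ (d=65/4, Q=-539/4); attach at lengths (57/8, 73/8); label the merged cluster BGTZ
  updated: d(BGTZ,O)=147/8, d(BGTZ,U)=157/8, d(BGTZ,W)=105/8
iteration 4: select BGTZ,U (d=157/8, Q=-137/2); attach at lengths (135/16, 179/16); label the merged cluster BGTUZ
  updated: d(BGTUZ,O)=83/8, d(BGTUZ,W)=17/4
iteration 5: select BGTUZ,O (d=83/8, Q=-157/8); attach at lengths (77/16, 89/16); label the merged cluster BGOTUZ
  updated: d(BGOTUZ,W)=-9/16
iteration 6: select BGOTUZ,W (d=-9/16); attach at lengths (-9/32, -9/32); label the merged cluster BGOTUWZ
final tree: (((((B:119/16,G:89/16):57/8,(T:3,Z:3):73/8):135/16,U:179/16):77/16,O:89/16):-9/32,W:-9/32)
total length: 1035/16

77/16,89/16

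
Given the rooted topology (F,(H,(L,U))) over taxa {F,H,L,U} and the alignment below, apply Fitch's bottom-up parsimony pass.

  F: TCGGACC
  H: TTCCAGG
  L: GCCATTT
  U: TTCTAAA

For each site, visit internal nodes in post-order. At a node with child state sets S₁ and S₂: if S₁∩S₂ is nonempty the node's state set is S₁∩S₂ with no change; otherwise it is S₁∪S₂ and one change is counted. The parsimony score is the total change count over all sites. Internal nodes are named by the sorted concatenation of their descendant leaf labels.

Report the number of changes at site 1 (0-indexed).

2

[col 0] LU: children L:{G}, U:{T} ∪→ {G,T}; cost 1
[col 0] HLU: children H:{T}, LU:{G,T} ∩→ {T}; cost 0
[col 0] FHLU: children F:{T}, HLU:{T} ∩→ {T}; cost 0
[col 1] LU: children L:{C}, U:{T} ∪→ {C,T}; cost 1
[col 1] HLU: children H:{T}, LU:{C,T} ∩→ {T}; cost 0
[col 1] FHLU: children F:{C}, HLU:{T} ∪→ {C,T}; cost 1
[col 2] LU: children L:{C}, U:{C} ∩→ {C}; cost 0
[col 2] HLU: children H:{C}, LU:{C} ∩→ {C}; cost 0
[col 2] FHLU: children F:{G}, HLU:{C} ∪→ {C,G}; cost 1
[col 3] LU: children L:{A}, U:{T} ∪→ {A,T}; cost 1
[col 3] HLU: children H:{C}, LU:{A,T} ∪→ {A,C,T}; cost 1
[col 3] FHLU: children F:{G}, HLU:{A,C,T} ∪→ {A,C,G,T}; cost 1
[col 4] LU: children L:{T}, U:{A} ∪→ {A,T}; cost 1
[col 4] HLU: children H:{A}, LU:{A,T} ∩→ {A}; cost 0
[col 4] FHLU: children F:{A}, HLU:{A} ∩→ {A}; cost 0
[col 5] LU: children L:{T}, U:{A} ∪→ {A,T}; cost 1
[col 5] HLU: children H:{G}, LU:{A,T} ∪→ {A,G,T}; cost 1
[col 5] FHLU: children F:{C}, HLU:{A,G,T} ∪→ {A,C,G,T}; cost 1
[col 6] LU: children L:{T}, U:{A} ∪→ {A,T}; cost 1
[col 6] HLU: children H:{G}, LU:{A,T} ∪→ {A,G,T}; cost 1
[col 6] FHLU: children F:{C}, HLU:{A,G,T} ∪→ {A,C,G,T}; cost 1
per-site changes: [1, 2, 1, 3, 1, 3, 3]; total = 14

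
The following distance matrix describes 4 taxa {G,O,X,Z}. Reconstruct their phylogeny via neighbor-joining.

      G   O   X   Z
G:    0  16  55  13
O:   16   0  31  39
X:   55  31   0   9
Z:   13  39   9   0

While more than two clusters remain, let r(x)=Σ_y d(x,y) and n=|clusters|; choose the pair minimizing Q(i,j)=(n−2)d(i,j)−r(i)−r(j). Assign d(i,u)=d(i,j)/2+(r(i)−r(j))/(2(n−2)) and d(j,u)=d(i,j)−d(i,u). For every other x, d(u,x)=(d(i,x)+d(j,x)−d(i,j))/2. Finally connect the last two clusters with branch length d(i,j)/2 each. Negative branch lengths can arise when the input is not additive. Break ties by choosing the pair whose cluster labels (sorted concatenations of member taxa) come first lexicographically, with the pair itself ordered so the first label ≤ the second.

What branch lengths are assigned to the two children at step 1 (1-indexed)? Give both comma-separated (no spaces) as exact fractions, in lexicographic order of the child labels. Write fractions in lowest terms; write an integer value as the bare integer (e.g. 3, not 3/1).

step 1: merge (G,O) at d=16, Q=-138; branch lengths G→15/2, O→17/2; new cluster GO
  updated: d(GO,X)=35, d(GO,Z)=18
step 2: merge (GO,X) at d=35, Q=-62; branch lengths GO→22, X→13; new cluster GOX
  updated: d(GOX,Z)=-4
step 3: merge (GOX,Z) at d=-4; branch lengths GOX→-2, Z→-2; new cluster GOXZ
final tree: (((G:15/2,O:17/2):22,X:13):-2,Z:-2)
total length: 47

15/2,17/2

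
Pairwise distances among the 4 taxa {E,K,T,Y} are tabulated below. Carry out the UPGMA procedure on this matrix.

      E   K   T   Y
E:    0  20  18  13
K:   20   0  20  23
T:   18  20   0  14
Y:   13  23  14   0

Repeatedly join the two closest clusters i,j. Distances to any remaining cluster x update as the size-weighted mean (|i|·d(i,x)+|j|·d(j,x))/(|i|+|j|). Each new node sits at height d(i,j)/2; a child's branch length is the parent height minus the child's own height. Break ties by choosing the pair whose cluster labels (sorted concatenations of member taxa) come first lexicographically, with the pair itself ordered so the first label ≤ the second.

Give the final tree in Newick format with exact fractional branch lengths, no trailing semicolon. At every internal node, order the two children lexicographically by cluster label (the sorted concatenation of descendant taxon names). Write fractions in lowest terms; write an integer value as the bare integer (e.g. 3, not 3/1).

(((E:13/2,Y:13/2):3/2,T:8):5/2,K:21/2)

1. join E+Y (d=13) ⇒ EY; edges |E|=13/2, |Y|=13/2
  updated: d(EY,K)=43/2, d(EY,T)=16
2. join EY+T (d=16) ⇒ ETY; edges |EY|=3/2, |T|=8
  updated: d(ETY,K)=21
3. join ETY+K (d=21) ⇒ EKTY; edges |ETY|=5/2, |K|=21/2
final tree: (((E:13/2,Y:13/2):3/2,T:8):5/2,K:21/2)
total length: 71/2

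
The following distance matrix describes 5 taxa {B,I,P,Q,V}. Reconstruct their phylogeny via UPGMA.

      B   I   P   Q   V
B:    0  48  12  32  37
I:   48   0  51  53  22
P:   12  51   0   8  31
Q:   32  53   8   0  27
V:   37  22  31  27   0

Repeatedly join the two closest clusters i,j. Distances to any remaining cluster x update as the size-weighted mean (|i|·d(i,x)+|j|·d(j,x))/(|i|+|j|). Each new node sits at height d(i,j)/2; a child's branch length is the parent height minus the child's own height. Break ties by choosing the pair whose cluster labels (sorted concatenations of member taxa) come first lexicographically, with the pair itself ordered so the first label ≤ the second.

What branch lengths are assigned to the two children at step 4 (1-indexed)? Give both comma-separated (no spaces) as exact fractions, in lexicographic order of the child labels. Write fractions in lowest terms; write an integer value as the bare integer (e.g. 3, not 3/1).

1. join P+Q (d=8) ⇒ PQ; edges |P|=4, |Q|=4
  updated: d(B,PQ)=22, d(I,PQ)=52, d(PQ,V)=29
2. join B+PQ (d=22) ⇒ BPQ; edges |B|=11, |PQ|=7
  updated: d(BPQ,I)=152/3, d(BPQ,V)=95/3
3. join I+V (d=22) ⇒ IV; edges |I|=11, |V|=11
  updated: d(BPQ,IV)=247/6
4. join BPQ+IV (d=247/6) ⇒ BIPQV; edges |BPQ|=115/12, |IV|=115/12
final tree: ((B:11,(P:4,Q:4):7):115/12,(I:11,V:11):115/12)
total length: 403/6

115/12,115/12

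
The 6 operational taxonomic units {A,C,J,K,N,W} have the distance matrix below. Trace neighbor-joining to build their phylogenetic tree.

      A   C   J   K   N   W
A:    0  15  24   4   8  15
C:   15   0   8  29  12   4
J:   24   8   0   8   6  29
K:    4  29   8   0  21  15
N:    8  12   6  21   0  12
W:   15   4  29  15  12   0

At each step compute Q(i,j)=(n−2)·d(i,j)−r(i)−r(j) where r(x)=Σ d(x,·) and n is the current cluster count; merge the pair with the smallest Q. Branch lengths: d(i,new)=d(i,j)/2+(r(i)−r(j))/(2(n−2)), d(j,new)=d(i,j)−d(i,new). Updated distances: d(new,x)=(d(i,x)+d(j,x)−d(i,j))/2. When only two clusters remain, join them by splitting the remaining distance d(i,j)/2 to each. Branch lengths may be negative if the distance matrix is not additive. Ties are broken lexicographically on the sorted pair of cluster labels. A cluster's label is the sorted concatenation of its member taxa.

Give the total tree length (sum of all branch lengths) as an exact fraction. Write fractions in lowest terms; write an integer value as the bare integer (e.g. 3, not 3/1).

63/2

step 1: merge (A,K) at d=4, Q=-127; branch lengths A→5/8, K→27/8; new cluster AK
  updated: d(AK,C)=20, d(AK,J)=14, d(AK,N)=25/2, d(AK,W)=13
step 2: merge (C,W) at d=4, Q=-90; branch lengths C→-1/3, W→13/3; new cluster CW
  updated: d(AK,CW)=29/2, d(CW,J)=33/2, d(CW,N)=10
step 3: merge (AK,CW) at d=29/2, Q=-53; branch lengths AK→29/4, CW→29/4; new cluster ACKW
  updated: d(ACKW,J)=8, d(ACKW,N)=4
step 4: merge (ACKW,J) at d=8, Q=-18; branch lengths ACKW→3, J→5; new cluster ACJKW
  updated: d(ACJKW,N)=1
step 5: merge (ACJKW,N) at d=1; branch lengths ACJKW→1/2, N→1/2; new cluster ACJKNW
final tree: ((((A:5/8,K:27/8):29/4,(C:-1/3,W:13/3):29/4):3,J:5):1/2,N:1/2)
total length: 63/2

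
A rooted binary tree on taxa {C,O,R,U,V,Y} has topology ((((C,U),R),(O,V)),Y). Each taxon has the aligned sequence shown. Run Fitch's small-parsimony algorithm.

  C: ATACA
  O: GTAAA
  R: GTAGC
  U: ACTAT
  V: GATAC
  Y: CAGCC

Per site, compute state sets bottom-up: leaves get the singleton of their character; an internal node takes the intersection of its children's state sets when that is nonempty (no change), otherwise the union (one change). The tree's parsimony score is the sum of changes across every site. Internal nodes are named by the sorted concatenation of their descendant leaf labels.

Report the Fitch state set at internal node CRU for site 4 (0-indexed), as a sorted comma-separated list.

A,C,T

CU@0: {A} ∩ {A} = {A} (intersection, +0)
CRU@0: {A} ∪ {G} = {A,G} (union, +1)
OV@0: {G} ∩ {G} = {G} (intersection, +0)
CORUV@0: {A,G} ∩ {G} = {G} (intersection, +0)
CORUVY@0: {G} ∪ {C} = {C,G} (union, +1)
CU@1: {T} ∪ {C} = {C,T} (union, +1)
CRU@1: {C,T} ∩ {T} = {T} (intersection, +0)
OV@1: {T} ∪ {A} = {A,T} (union, +1)
CORUV@1: {T} ∩ {A,T} = {T} (intersection, +0)
CORUVY@1: {T} ∪ {A} = {A,T} (union, +1)
CU@2: {A} ∪ {T} = {A,T} (union, +1)
CRU@2: {A,T} ∩ {A} = {A} (intersection, +0)
OV@2: {A} ∪ {T} = {A,T} (union, +1)
CORUV@2: {A} ∩ {A,T} = {A} (intersection, +0)
CORUVY@2: {A} ∪ {G} = {A,G} (union, +1)
CU@3: {C} ∪ {A} = {A,C} (union, +1)
CRU@3: {A,C} ∪ {G} = {A,C,G} (union, +1)
OV@3: {A} ∩ {A} = {A} (intersection, +0)
CORUV@3: {A,C,G} ∩ {A} = {A} (intersection, +0)
CORUVY@3: {A} ∪ {C} = {A,C} (union, +1)
CU@4: {A} ∪ {T} = {A,T} (union, +1)
CRU@4: {A,T} ∪ {C} = {A,C,T} (union, +1)
OV@4: {A} ∪ {C} = {A,C} (union, +1)
CORUV@4: {A,C,T} ∩ {A,C} = {A,C} (intersection, +0)
CORUVY@4: {A,C} ∩ {C} = {C} (intersection, +0)
per-site changes: [2, 3, 3, 3, 3]; total = 14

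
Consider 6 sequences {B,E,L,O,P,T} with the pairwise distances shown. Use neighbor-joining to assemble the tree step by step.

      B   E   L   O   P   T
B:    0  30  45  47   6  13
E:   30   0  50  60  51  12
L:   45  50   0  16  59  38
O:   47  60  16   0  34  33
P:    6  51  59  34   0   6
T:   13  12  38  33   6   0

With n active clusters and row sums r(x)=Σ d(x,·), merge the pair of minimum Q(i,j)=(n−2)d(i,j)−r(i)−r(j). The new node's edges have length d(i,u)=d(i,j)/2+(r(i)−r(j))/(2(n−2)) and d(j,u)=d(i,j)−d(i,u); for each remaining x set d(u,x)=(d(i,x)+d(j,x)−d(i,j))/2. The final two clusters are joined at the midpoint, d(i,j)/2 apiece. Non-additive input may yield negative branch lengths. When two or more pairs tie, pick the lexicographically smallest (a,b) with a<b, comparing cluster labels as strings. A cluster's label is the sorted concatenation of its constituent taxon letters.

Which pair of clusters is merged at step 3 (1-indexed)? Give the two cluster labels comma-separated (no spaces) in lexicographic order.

iteration 1: select L,O (d=16, Q=-334); attach at lengths (41/4, 23/4); label the merged cluster LO
  updated: d(B,LO)=38, d(E,LO)=47, d(LO,P)=77/2, d(LO,T)=55/2
iteration 2: select B,P (d=6, Q=-341/2); attach at lengths (7/12, 65/12); label the merged cluster BP
  updated: d(BP,E)=75/2, d(BP,LO)=141/4, d(BP,T)=13/2
iteration 3: select BP,LO (d=141/4, Q=-237/2); attach at lengths (10, 101/4); label the merged cluster BLOP
  updated: d(BLOP,E)=197/8, d(BLOP,T)=-5/8
iteration 4: select BLOP,E (d=197/8, Q=-36); attach at lengths (6, 149/8); label the merged cluster BELOP
  updated: d(BELOP,T)=-53/8
iteration 5: select BELOP,T (d=-53/8); attach at lengths (-53/16, -53/16); label the merged cluster BELOPT
final tree: ((((B:7/12,P:65/12):10,(L:41/4,O:23/4):101/4):6,E:149/8):-53/16,T:-53/16)
total length: 301/4

BP,LO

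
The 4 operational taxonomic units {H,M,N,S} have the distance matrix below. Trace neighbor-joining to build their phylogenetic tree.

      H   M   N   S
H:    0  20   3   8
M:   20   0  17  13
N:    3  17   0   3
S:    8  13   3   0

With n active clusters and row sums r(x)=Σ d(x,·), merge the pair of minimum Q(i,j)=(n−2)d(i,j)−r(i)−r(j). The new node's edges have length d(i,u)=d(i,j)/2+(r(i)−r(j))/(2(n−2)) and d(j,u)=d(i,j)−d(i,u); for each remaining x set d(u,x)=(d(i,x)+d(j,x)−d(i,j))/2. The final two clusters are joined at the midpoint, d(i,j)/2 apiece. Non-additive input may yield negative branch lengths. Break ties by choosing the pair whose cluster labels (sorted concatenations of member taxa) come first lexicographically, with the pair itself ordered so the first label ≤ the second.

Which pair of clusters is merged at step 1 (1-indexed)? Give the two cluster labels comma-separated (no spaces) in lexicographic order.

H,N

step 1: merge (H,N) at d=3, Q=-48; branch lengths H→7/2, N→-1/2; new cluster HN
  updated: d(HN,M)=17, d(HN,S)=4
step 2: merge (HN,M) at d=17, Q=-34; branch lengths HN→4, M→13; new cluster HMN
  updated: d(HMN,S)=0
step 3: merge (HMN,S) at d=0; branch lengths HMN→0, S→0; new cluster HMNS
final tree: (((H:7/2,N:-1/2):4,M:13):0,S:0)
total length: 20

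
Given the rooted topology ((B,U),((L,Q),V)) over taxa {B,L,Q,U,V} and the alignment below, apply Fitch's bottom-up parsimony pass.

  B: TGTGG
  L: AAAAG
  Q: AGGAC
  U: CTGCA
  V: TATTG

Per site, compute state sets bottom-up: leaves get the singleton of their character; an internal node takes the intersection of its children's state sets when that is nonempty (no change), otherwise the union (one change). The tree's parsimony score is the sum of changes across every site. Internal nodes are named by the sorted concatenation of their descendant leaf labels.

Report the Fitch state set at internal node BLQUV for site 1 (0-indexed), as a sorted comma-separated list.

A,G,T

BU@0: {T} ∪ {C} = {C,T} (union, +1)
LQ@0: {A} ∩ {A} = {A} (intersection, +0)
LQV@0: {A} ∪ {T} = {A,T} (union, +1)
BLQUV@0: {C,T} ∩ {A,T} = {T} (intersection, +0)
BU@1: {G} ∪ {T} = {G,T} (union, +1)
LQ@1: {A} ∪ {G} = {A,G} (union, +1)
LQV@1: {A,G} ∩ {A} = {A} (intersection, +0)
BLQUV@1: {G,T} ∪ {A} = {A,G,T} (union, +1)
BU@2: {T} ∪ {G} = {G,T} (union, +1)
LQ@2: {A} ∪ {G} = {A,G} (union, +1)
LQV@2: {A,G} ∪ {T} = {A,G,T} (union, +1)
BLQUV@2: {G,T} ∩ {A,G,T} = {G,T} (intersection, +0)
BU@3: {G} ∪ {C} = {C,G} (union, +1)
LQ@3: {A} ∩ {A} = {A} (intersection, +0)
LQV@3: {A} ∪ {T} = {A,T} (union, +1)
BLQUV@3: {C,G} ∪ {A,T} = {A,C,G,T} (union, +1)
BU@4: {G} ∪ {A} = {A,G} (union, +1)
LQ@4: {G} ∪ {C} = {C,G} (union, +1)
LQV@4: {C,G} ∩ {G} = {G} (intersection, +0)
BLQUV@4: {A,G} ∩ {G} = {G} (intersection, +0)
per-site changes: [2, 3, 3, 3, 2]; total = 13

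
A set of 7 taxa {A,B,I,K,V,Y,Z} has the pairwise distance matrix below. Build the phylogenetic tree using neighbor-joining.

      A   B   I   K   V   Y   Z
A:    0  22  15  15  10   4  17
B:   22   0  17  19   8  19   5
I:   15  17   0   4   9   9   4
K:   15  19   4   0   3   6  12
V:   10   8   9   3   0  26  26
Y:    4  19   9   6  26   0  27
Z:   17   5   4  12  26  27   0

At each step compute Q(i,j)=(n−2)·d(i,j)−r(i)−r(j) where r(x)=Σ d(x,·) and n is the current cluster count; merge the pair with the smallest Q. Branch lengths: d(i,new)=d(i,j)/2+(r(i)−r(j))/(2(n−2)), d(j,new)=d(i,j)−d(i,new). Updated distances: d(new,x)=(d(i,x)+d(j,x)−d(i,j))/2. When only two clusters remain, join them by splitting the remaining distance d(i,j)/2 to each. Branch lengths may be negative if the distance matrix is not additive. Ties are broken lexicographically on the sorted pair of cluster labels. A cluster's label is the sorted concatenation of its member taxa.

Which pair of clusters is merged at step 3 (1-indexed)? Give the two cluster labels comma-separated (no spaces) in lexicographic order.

1. join B+Z (d=5, Q=-156) ⇒ BZ; edges |B|=12/5, |Z|=13/5
  updated: d(A,BZ)=17, d(BZ,I)=8, d(BZ,K)=13, d(BZ,V)=29/2, d(BZ,Y)=41/2
2. join A+Y (d=4, Q=-221/2) ⇒ AY; edges |A|=23/16, |Y|=41/16
  updated: d(AY,BZ)=67/4, d(AY,I)=10, d(AY,K)=17/2, d(AY,V)=16
3. join K+V (d=3, Q=-62) ⇒ KV; edges |K|=-5/6, |V|=23/6
  updated: d(AY,KV)=43/4, d(BZ,KV)=49/4, d(I,KV)=5
4. join AY+KV (d=43/4, Q=-44) ⇒ AKVY; edges |AY|=31/4, |KV|=3
  updated: d(AKVY,BZ)=73/8, d(AKVY,I)=17/8
5. join AKVY+BZ (d=73/8, Q=-77/4) ⇒ ABKVYZ; edges |AKVY|=13/8, |BZ|=15/2
  updated: d(ABKVYZ,I)=1/2
6. join ABKVYZ+I (d=1/2) ⇒ ABIKVYZ; edges |ABKVYZ|=1/4, |I|=1/4
final tree: ((((A:23/16,Y:41/16):31/4,(K:-5/6,V:23/6):3):13/8,(B:12/5,Z:13/5):15/2):1/4,I:1/4)
total length: 259/8

K,V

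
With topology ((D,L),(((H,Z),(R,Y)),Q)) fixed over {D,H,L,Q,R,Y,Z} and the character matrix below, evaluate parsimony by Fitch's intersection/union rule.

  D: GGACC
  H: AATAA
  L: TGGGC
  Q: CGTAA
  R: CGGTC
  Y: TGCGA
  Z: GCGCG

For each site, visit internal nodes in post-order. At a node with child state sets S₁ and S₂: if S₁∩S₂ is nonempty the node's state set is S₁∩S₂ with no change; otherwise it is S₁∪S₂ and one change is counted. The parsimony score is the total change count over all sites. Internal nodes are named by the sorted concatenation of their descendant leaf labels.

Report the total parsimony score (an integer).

19

DL@0: {G} ∪ {T} = {G,T} (union, +1)
HZ@0: {A} ∪ {G} = {A,G} (union, +1)
RY@0: {C} ∪ {T} = {C,T} (union, +1)
HRYZ@0: {A,G} ∪ {C,T} = {A,C,G,T} (union, +1)
HQRYZ@0: {A,C,G,T} ∩ {C} = {C} (intersection, +0)
DHLQRYZ@0: {G,T} ∪ {C} = {C,G,T} (union, +1)
DL@1: {G} ∩ {G} = {G} (intersection, +0)
HZ@1: {A} ∪ {C} = {A,C} (union, +1)
RY@1: {G} ∩ {G} = {G} (intersection, +0)
HRYZ@1: {A,C} ∪ {G} = {A,C,G} (union, +1)
HQRYZ@1: {A,C,G} ∩ {G} = {G} (intersection, +0)
DHLQRYZ@1: {G} ∩ {G} = {G} (intersection, +0)
DL@2: {A} ∪ {G} = {A,G} (union, +1)
HZ@2: {T} ∪ {G} = {G,T} (union, +1)
RY@2: {G} ∪ {C} = {C,G} (union, +1)
HRYZ@2: {G,T} ∩ {C,G} = {G} (intersection, +0)
HQRYZ@2: {G} ∪ {T} = {G,T} (union, +1)
DHLQRYZ@2: {A,G} ∩ {G,T} = {G} (intersection, +0)
DL@3: {C} ∪ {G} = {C,G} (union, +1)
HZ@3: {A} ∪ {C} = {A,C} (union, +1)
RY@3: {T} ∪ {G} = {G,T} (union, +1)
HRYZ@3: {A,C} ∪ {G,T} = {A,C,G,T} (union, +1)
HQRYZ@3: {A,C,G,T} ∩ {A} = {A} (intersection, +0)
DHLQRYZ@3: {C,G} ∪ {A} = {A,C,G} (union, +1)
DL@4: {C} ∩ {C} = {C} (intersection, +0)
HZ@4: {A} ∪ {G} = {A,G} (union, +1)
RY@4: {C} ∪ {A} = {A,C} (union, +1)
HRYZ@4: {A,G} ∩ {A,C} = {A} (intersection, +0)
HQRYZ@4: {A} ∩ {A} = {A} (intersection, +0)
DHLQRYZ@4: {C} ∪ {A} = {A,C} (union, +1)
per-site changes: [5, 2, 4, 5, 3]; total = 19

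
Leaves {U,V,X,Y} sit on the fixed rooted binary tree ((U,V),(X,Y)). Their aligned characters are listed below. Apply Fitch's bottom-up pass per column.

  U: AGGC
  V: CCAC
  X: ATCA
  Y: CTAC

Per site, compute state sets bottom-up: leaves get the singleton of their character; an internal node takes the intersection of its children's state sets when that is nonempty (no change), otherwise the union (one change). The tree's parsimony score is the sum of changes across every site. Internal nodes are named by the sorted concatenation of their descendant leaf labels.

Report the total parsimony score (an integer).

7

[col 0] UV: children U:{A}, V:{C} ∪→ {A,C}; cost 1
[col 0] XY: children X:{A}, Y:{C} ∪→ {A,C}; cost 1
[col 0] UVXY: children UV:{A,C}, XY:{A,C} ∩→ {A,C}; cost 0
[col 1] UV: children U:{G}, V:{C} ∪→ {C,G}; cost 1
[col 1] XY: children X:{T}, Y:{T} ∩→ {T}; cost 0
[col 1] UVXY: children UV:{C,G}, XY:{T} ∪→ {C,G,T}; cost 1
[col 2] UV: children U:{G}, V:{A} ∪→ {A,G}; cost 1
[col 2] XY: children X:{C}, Y:{A} ∪→ {A,C}; cost 1
[col 2] UVXY: children UV:{A,G}, XY:{A,C} ∩→ {A}; cost 0
[col 3] UV: children U:{C}, V:{C} ∩→ {C}; cost 0
[col 3] XY: children X:{A}, Y:{C} ∪→ {A,C}; cost 1
[col 3] UVXY: children UV:{C}, XY:{A,C} ∩→ {C}; cost 0
per-site changes: [2, 2, 2, 1]; total = 7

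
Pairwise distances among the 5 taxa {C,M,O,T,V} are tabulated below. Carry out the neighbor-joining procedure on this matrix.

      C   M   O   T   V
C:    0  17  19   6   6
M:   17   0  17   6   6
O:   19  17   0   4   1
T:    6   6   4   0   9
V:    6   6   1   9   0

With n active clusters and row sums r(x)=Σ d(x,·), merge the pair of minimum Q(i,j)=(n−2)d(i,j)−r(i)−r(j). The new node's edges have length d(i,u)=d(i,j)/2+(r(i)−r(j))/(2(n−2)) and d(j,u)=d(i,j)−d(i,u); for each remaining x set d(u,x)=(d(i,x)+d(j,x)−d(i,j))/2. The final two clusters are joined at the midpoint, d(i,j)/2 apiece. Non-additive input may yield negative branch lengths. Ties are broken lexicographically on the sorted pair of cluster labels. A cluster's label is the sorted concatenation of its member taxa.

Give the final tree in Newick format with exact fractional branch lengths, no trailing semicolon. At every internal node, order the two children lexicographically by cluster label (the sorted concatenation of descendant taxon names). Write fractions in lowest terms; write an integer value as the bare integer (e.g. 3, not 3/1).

(((C:29/4,T:-5/4):7/4,M:27/4):17/8,(O:11/3,V:-8/3):17/8)

iteration 1: select O,V (d=1, Q=-60); attach at lengths (11/3, -8/3); label the merged cluster OV
  updated: d(C,OV)=12, d(M,OV)=11, d(OV,T)=6
iteration 2: select C,T (d=6, Q=-41); attach at lengths (29/4, -5/4); label the merged cluster CT
  updated: d(CT,M)=17/2, d(CT,OV)=6
iteration 3: select CT,M (d=17/2, Q=-51/2); attach at lengths (7/4, 27/4); label the merged cluster CMT
  updated: d(CMT,OV)=17/4
iteration 4: select CMT,OV (d=17/4); attach at lengths (17/8, 17/8); label the merged cluster CMOTV
final tree: (((C:29/4,T:-5/4):7/4,M:27/4):17/8,(O:11/3,V:-8/3):17/8)
total length: 79/4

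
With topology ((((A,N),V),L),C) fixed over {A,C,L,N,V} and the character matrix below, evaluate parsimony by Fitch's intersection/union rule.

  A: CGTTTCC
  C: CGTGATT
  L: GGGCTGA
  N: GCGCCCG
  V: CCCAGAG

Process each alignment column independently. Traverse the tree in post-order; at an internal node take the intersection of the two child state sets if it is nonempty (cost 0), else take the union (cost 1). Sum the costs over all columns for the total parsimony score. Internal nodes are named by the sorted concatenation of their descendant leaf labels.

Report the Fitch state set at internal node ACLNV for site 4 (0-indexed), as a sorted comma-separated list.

AN@0: {C} ∪ {G} = {C,G} (union, +1)
ANV@0: {C,G} ∩ {C} = {C} (intersection, +0)
ALNV@0: {C} ∪ {G} = {C,G} (union, +1)
ACLNV@0: {C,G} ∩ {C} = {C} (intersection, +0)
AN@1: {G} ∪ {C} = {C,G} (union, +1)
ANV@1: {C,G} ∩ {C} = {C} (intersection, +0)
ALNV@1: {C} ∪ {G} = {C,G} (union, +1)
ACLNV@1: {C,G} ∩ {G} = {G} (intersection, +0)
AN@2: {T} ∪ {G} = {G,T} (union, +1)
ANV@2: {G,T} ∪ {C} = {C,G,T} (union, +1)
ALNV@2: {C,G,T} ∩ {G} = {G} (intersection, +0)
ACLNV@2: {G} ∪ {T} = {G,T} (union, +1)
AN@3: {T} ∪ {C} = {C,T} (union, +1)
ANV@3: {C,T} ∪ {A} = {A,C,T} (union, +1)
ALNV@3: {A,C,T} ∩ {C} = {C} (intersection, +0)
ACLNV@3: {C} ∪ {G} = {C,G} (union, +1)
AN@4: {T} ∪ {C} = {C,T} (union, +1)
ANV@4: {C,T} ∪ {G} = {C,G,T} (union, +1)
ALNV@4: {C,G,T} ∩ {T} = {T} (intersection, +0)
ACLNV@4: {T} ∪ {A} = {A,T} (union, +1)
AN@5: {C} ∩ {C} = {C} (intersection, +0)
ANV@5: {C} ∪ {A} = {A,C} (union, +1)
ALNV@5: {A,C} ∪ {G} = {A,C,G} (union, +1)
ACLNV@5: {A,C,G} ∪ {T} = {A,C,G,T} (union, +1)
AN@6: {C} ∪ {G} = {C,G} (union, +1)
ANV@6: {C,G} ∩ {G} = {G} (intersection, +0)
ALNV@6: {G} ∪ {A} = {A,G} (union, +1)
ACLNV@6: {A,G} ∪ {T} = {A,G,T} (union, +1)
per-site changes: [2, 2, 3, 3, 3, 3, 3]; total = 19

A,T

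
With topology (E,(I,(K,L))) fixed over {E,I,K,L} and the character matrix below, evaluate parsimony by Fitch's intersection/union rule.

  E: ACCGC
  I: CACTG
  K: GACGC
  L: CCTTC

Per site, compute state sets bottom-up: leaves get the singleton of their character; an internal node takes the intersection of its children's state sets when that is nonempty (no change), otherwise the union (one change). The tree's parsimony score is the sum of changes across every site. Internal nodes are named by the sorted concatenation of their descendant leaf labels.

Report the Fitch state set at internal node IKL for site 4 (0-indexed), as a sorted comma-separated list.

KL@0: {G} ∪ {C} = {C,G} (union, +1)
IKL@0: {C} ∩ {C,G} = {C} (intersection, +0)
EIKL@0: {A} ∪ {C} = {A,C} (union, +1)
KL@1: {A} ∪ {C} = {A,C} (union, +1)
IKL@1: {A} ∩ {A,C} = {A} (intersection, +0)
EIKL@1: {C} ∪ {A} = {A,C} (union, +1)
KL@2: {C} ∪ {T} = {C,T} (union, +1)
IKL@2: {C} ∩ {C,T} = {C} (intersection, +0)
EIKL@2: {C} ∩ {C} = {C} (intersection, +0)
KL@3: {G} ∪ {T} = {G,T} (union, +1)
IKL@3: {T} ∩ {G,T} = {T} (intersection, +0)
EIKL@3: {G} ∪ {T} = {G,T} (union, +1)
KL@4: {C} ∩ {C} = {C} (intersection, +0)
IKL@4: {G} ∪ {C} = {C,G} (union, +1)
EIKL@4: {C} ∩ {C,G} = {C} (intersection, +0)
per-site changes: [2, 2, 1, 2, 1]; total = 8

C,G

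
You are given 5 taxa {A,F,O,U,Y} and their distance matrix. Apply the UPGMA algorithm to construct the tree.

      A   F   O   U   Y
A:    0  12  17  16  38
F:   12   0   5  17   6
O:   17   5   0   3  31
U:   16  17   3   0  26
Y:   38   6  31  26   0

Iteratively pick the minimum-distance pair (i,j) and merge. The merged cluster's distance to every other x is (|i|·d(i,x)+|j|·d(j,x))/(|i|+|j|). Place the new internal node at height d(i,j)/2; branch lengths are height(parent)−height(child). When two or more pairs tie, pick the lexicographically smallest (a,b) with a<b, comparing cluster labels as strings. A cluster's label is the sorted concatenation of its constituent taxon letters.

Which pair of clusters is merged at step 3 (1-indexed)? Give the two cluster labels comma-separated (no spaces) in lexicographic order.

A,OU

1. join O+U (d=3) ⇒ OU; edges |O|=3/2, |U|=3/2
  updated: d(A,OU)=33/2, d(F,OU)=11, d(OU,Y)=57/2
2. join F+Y (d=6) ⇒ FY; edges |F|=3, |Y|=3
  updated: d(A,FY)=25, d(FY,OU)=79/4
3. join A+OU (d=33/2) ⇒ AOU; edges |A|=33/4, |OU|=27/4
  updated: d(AOU,FY)=43/2
4. join AOU+FY (d=43/2) ⇒ AFOUY; edges |AOU|=5/2, |FY|=31/4
final tree: ((A:33/4,(O:3/2,U:3/2):27/4):5/2,(F:3,Y:3):31/4)
total length: 137/4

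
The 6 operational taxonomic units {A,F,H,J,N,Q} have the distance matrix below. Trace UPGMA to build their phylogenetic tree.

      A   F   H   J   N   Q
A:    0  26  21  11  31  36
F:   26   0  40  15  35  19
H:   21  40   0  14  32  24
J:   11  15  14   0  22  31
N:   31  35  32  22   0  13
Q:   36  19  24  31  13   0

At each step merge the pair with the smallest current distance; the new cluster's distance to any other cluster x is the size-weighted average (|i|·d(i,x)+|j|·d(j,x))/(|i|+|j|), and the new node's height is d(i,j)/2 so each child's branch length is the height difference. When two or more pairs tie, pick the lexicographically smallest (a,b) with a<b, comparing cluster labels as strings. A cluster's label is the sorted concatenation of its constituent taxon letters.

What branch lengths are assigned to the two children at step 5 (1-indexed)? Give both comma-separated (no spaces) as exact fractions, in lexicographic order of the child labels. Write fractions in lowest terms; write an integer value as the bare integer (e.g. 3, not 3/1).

7/8,63/8

iteration 1: select A,J (d=11); attach at lengths (11/2, 11/2); label the merged cluster AJ
  updated: d(AJ,F)=41/2, d(AJ,H)=35/2, d(AJ,N)=53/2, d(AJ,Q)=67/2
iteration 2: select N,Q (d=13); attach at lengths (13/2, 13/2); label the merged cluster NQ
  updated: d(AJ,NQ)=30, d(F,NQ)=27, d(H,NQ)=28
iteration 3: select AJ,H (d=35/2); attach at lengths (13/4, 35/4); label the merged cluster AHJ
  updated: d(AHJ,F)=27, d(AHJ,NQ)=88/3
iteration 4: select AHJ,F (d=27); attach at lengths (19/4, 27/2); label the merged cluster AFHJ
  updated: d(AFHJ,NQ)=115/4
iteration 5: select AFHJ,NQ (d=115/4); attach at lengths (7/8, 63/8); label the merged cluster AFHJNQ
final tree: ((((A:11/2,J:11/2):13/4,H:35/4):19/4,F:27/2):7/8,(N:13/2,Q:13/2):63/8)
total length: 63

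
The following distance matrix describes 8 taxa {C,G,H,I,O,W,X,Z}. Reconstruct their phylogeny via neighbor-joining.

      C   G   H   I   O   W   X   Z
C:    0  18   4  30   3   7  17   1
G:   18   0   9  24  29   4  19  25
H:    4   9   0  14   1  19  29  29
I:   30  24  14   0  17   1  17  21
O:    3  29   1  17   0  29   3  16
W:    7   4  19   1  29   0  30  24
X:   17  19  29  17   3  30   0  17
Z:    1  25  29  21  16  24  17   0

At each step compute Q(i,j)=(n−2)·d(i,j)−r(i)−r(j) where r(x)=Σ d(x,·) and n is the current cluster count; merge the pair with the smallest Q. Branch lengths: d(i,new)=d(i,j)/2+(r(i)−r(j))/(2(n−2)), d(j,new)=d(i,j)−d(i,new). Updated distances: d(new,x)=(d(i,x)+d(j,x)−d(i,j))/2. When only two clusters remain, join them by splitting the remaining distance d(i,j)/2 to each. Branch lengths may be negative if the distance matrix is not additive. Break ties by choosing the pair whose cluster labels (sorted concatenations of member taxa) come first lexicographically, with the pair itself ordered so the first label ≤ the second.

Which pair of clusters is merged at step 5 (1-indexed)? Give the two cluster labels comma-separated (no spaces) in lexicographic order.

COXZ,H

1. join I+W (d=1, Q=-232) ⇒ IW; edges |I|=4/3, |W|=-1/3
  updated: d(C,IW)=18, d(G,IW)=27/2, d(H,IW)=16, d(IW,O)=45/2, d(IW,X)=23, d(IW,Z)=22
2. join O+X (d=3, Q=-335/2) ⇒ OX; edges |O|=-37/20, |X|=97/20
  updated: d(C,OX)=17/2, d(G,OX)=45/2, d(H,OX)=27/2, d(IW,OX)=85/4, d(OX,Z)=15
3. join C+Z (d=1, Q=-275/2) ⇒ CZ; edges |C|=-77/16, |Z|=93/16
  updated: d(CZ,G)=21, d(CZ,H)=16, d(CZ,IW)=39/2, d(CZ,OX)=45/4
4. join CZ+OX (d=45/4, Q=-205/2) ⇒ COXZ; edges |CZ|=11/2, |OX|=23/4
  updated: d(COXZ,G)=129/8, d(COXZ,H)=73/8, d(COXZ,IW)=59/4
5. join COXZ+H (d=73/8, Q=-447/8) ⇒ CHOXZ; edges |COXZ|=193/32, |H|=99/32
  updated: d(CHOXZ,G)=8, d(CHOXZ,IW)=173/16
6. join CHOXZ+G (d=8, Q=-517/16) ⇒ CGHOXZ; edges |CHOXZ|=85/32, |G|=171/32
  updated: d(CGHOXZ,IW)=261/32
7. join CGHOXZ+IW (d=261/32) ⇒ CGHIOWXZ; edges |CGHOXZ|=261/64, |IW|=261/64
final tree: (((((C:-77/16,Z:93/16):11/2,(O:-37/20,X:97/20):23/4):193/32,H:99/32):85/32,G:171/32):261/64,(I:4/3,W:-1/3):261/64)
total length: 1329/32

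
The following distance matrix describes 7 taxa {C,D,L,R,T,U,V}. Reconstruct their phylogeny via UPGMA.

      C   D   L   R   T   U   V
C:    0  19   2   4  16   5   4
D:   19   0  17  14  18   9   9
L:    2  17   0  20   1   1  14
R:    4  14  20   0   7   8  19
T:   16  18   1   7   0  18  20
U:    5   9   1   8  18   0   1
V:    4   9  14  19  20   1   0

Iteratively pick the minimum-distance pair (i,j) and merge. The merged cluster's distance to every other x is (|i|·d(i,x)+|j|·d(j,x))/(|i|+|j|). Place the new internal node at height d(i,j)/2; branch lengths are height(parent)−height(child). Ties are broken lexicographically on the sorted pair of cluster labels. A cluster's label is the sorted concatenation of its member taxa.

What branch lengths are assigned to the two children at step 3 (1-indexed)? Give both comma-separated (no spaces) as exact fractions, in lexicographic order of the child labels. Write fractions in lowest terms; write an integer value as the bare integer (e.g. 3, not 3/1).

2,2

iteration 1: select L,T (d=1); attach at lengths (1/2, 1/2); label the merged cluster LT
  updated: d(C,LT)=9, d(D,LT)=35/2, d(LT,R)=27/2, d(LT,U)=19/2, d(LT,V)=17
iteration 2: select U,V (d=1); attach at lengths (1/2, 1/2); label the merged cluster UV
  updated: d(C,UV)=9/2, d(D,UV)=9, d(LT,UV)=53/4, d(R,UV)=27/2
iteration 3: select C,R (d=4); attach at lengths (2, 2); label the merged cluster CR
  updated: d(CR,D)=33/2, d(CR,LT)=45/4, d(CR,UV)=9
iteration 4: select CR,UV (d=9); attach at lengths (5/2, 4); label the merged cluster CRUV
  updated: d(CRUV,D)=51/4, d(CRUV,LT)=49/4
iteration 5: select CRUV,LT (d=49/4); attach at lengths (13/8, 45/8); label the merged cluster CLRTUV
  updated: d(CLRTUV,D)=43/3
iteration 6: select CLRTUV,D (d=43/3); attach at lengths (25/24, 43/6); label the merged cluster CDLRTUV
final tree: ((((C:2,R:2):5/2,(U:1/2,V:1/2):4):13/8,(L:1/2,T:1/2):45/8):25/24,D:43/6)
total length: 671/24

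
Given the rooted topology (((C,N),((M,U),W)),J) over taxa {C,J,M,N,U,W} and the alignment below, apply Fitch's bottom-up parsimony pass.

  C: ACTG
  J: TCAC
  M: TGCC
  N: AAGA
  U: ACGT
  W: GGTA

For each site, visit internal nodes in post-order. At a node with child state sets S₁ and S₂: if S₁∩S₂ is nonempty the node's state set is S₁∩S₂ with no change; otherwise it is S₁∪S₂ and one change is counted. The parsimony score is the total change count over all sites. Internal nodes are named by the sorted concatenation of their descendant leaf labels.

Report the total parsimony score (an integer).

[col 0] CN: children C:{A}, N:{A} ∩→ {A}; cost 0
[col 0] MU: children M:{T}, U:{A} ∪→ {A,T}; cost 1
[col 0] MUW: children MU:{A,T}, W:{G} ∪→ {A,G,T}; cost 1
[col 0] CMNUW: children CN:{A}, MUW:{A,G,T} ∩→ {A}; cost 0
[col 0] CJMNUW: children CMNUW:{A}, J:{T} ∪→ {A,T}; cost 1
[col 1] CN: children C:{C}, N:{A} ∪→ {A,C}; cost 1
[col 1] MU: children M:{G}, U:{C} ∪→ {C,G}; cost 1
[col 1] MUW: children MU:{C,G}, W:{G} ∩→ {G}; cost 0
[col 1] CMNUW: children CN:{A,C}, MUW:{G} ∪→ {A,C,G}; cost 1
[col 1] CJMNUW: children CMNUW:{A,C,G}, J:{C} ∩→ {C}; cost 0
[col 2] CN: children C:{T}, N:{G} ∪→ {G,T}; cost 1
[col 2] MU: children M:{C}, U:{G} ∪→ {C,G}; cost 1
[col 2] MUW: children MU:{C,G}, W:{T} ∪→ {C,G,T}; cost 1
[col 2] CMNUW: children CN:{G,T}, MUW:{C,G,T} ∩→ {G,T}; cost 0
[col 2] CJMNUW: children CMNUW:{G,T}, J:{A} ∪→ {A,G,T}; cost 1
[col 3] CN: children C:{G}, N:{A} ∪→ {A,G}; cost 1
[col 3] MU: children M:{C}, U:{T} ∪→ {C,T}; cost 1
[col 3] MUW: children MU:{C,T}, W:{A} ∪→ {A,C,T}; cost 1
[col 3] CMNUW: children CN:{A,G}, MUW:{A,C,T} ∩→ {A}; cost 0
[col 3] CJMNUW: children CMNUW:{A}, J:{C} ∪→ {A,C}; cost 1
per-site changes: [3, 3, 4, 4]; total = 14

14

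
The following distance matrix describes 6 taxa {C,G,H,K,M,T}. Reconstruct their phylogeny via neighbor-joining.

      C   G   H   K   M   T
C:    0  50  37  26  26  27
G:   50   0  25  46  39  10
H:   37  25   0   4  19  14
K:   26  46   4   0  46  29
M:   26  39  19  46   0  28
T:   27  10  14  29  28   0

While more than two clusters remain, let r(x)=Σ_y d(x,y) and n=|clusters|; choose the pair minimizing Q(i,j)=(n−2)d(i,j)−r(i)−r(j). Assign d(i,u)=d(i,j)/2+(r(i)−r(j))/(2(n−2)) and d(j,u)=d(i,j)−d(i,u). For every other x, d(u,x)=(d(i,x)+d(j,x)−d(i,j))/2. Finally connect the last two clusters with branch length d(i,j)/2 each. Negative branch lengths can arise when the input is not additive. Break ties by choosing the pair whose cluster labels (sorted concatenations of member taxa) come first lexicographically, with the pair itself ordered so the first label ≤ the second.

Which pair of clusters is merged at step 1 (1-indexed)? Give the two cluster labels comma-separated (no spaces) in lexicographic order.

iteration 1: select G,T (d=10, Q=-238); attach at lengths (51/4, -11/4); label the merged cluster GT
  updated: d(C,GT)=67/2, d(GT,H)=29/2, d(GT,K)=65/2, d(GT,M)=57/2
iteration 2: select H,K (d=4, Q=-171); attach at lengths (-11/3, 23/3); label the merged cluster HK
  updated: d(C,HK)=59/2, d(GT,HK)=43/2, d(HK,M)=61/2
iteration 3: select C,M (d=26, Q=-122); attach at lengths (14, 12); label the merged cluster CM
  updated: d(CM,GT)=18, d(CM,HK)=17
iteration 4: select CM,GT (d=18, Q=-113/2); attach at lengths (27/4, 45/4); label the merged cluster CGMT
  updated: d(CGMT,HK)=41/4
iteration 5: select CGMT,HK (d=41/4); attach at lengths (41/8, 41/8); label the merged cluster CGHKMT
final tree: (((C:14,M:12):27/4,(G:51/4,T:-11/4):45/4):41/8,(H:-11/3,K:23/3):41/8)
total length: 273/4

G,T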